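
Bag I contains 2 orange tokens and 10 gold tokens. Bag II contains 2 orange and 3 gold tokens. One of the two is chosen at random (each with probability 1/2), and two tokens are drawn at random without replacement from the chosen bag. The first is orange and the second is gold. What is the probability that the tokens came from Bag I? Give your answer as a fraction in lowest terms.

P(E | Bag I) = 5/33; P(E | Bag II) = 3/10.
P(E) = 1/2·5/33 + 1/2·3/10 = 149/660.
By Bayes' rule, P(Bag I | E) = 5/66 / 149/660 = 50/149 ≈ 0.3356.

50/149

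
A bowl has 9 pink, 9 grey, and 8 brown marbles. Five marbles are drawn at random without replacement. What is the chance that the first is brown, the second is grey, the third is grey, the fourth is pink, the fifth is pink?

Multiply the conditional probability of each draw in order, without replacement, so each draw removes one from its color and from the total.
P = (8/26) · (9/25) · (8/24) · (9/23) · (8/22) = 432/82225 ≈ 0.0053.

432/82225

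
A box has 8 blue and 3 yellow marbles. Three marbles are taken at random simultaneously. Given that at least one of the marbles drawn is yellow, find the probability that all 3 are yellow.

P(all 3 yellow) = C(3,3)/C(11,3) = 1/165; P(at least one yellow) = 1 − C(8,3)/C(11,3) = 109/165.
Since 'all 3 yellow' ⊆ 'at least one yellow', P(all 3 | at least one) = 1/165 / 109/165 = 1/109 ≈ 0.0092.

1/109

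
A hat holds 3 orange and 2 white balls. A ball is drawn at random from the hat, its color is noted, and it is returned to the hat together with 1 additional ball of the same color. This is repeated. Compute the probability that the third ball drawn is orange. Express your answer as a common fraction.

3/5

Sum over the four possibilities for the first two draws (orange/not-orange each), tracking how the orange count and total change by +1 per draw.
P(third is orange) = 3/5 ≈ 0.6000. (In a Pólya urn every draw has the same marginal probability 3/5.)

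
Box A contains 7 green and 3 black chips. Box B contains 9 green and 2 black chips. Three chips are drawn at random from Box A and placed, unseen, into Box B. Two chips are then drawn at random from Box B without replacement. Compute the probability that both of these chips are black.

Condition on how many of the transferred chips are black (from Box A: 3 black of 10; then Box B has 14 total).
  0 black: C(3,0)C(7,3)/C(10,3) = 7/24; then P = C(2,2)/C(14,2) = 1/91
  1 black: C(3,1)C(7,2)/C(10,3) = 21/40; then P = C(3,2)/C(14,2) = 3/91
  2 black: C(3,2)C(7,1)/C(10,3) = 7/40; then P = C(4,2)/C(14,2) = 6/91
  3 black: C(3,3)C(7,0)/C(10,3) = 1/120; then P = C(5,2)/C(14,2) = 10/91
P(both black) = 3/91 ≈ 0.0330.

3/91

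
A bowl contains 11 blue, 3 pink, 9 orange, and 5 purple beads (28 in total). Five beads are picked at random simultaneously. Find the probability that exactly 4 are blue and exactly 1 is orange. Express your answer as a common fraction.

11/364

Unordered draws without replacement: count favorable combinations over C(28,5).
Favorable = C(11,4) · C(3,0) · C(9,1) · C(5,0) = 2970; total = C(28,5) = 98280.
P = 2970/98280 = 11/364 ≈ 0.0302.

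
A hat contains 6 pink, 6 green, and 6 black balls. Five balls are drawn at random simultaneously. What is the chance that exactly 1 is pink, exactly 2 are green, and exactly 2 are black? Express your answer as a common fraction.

Unordered draws without replacement: count favorable combinations over C(18,5).
Favorable = C(6,1) · C(6,2) · C(6,2) = 1350; total = C(18,5) = 8568.
P = 1350/8568 = 75/476 ≈ 0.1576.

75/476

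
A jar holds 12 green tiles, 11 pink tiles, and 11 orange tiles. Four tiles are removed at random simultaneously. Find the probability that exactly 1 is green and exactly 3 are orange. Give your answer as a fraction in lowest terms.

Unordered draws without replacement: count favorable combinations over C(34,4).
Favorable = C(12,1) · C(11,0) · C(11,3) = 1980; total = C(34,4) = 46376.
P = 1980/46376 = 45/1054 ≈ 0.0427.

45/1054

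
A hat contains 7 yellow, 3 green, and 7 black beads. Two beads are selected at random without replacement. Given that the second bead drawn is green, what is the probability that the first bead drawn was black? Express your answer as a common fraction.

7/16

P(first=black and the second bead drawn is green) = (7/17)·(3/16) = 21/272.
P(the second bead drawn is green) = Σ over first color = 21/272 + 3/136 + 21/272 = 3/17.
By Bayes, P(first=black | the second bead drawn is green) = 21/272 / 3/17 = 7/16 ≈ 0.4375.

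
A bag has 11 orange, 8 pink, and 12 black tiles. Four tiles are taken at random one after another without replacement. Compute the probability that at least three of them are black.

Sum the hypergeometric tail for j = 3,…,4 black tiles.
Favorable = C(12,3)·C(19,1) + C(12,4)·C(19,0) = 4675; total = C(31,4) = 31465.
P = 4675/31465 = 935/6293 ≈ 0.1486.

935/6293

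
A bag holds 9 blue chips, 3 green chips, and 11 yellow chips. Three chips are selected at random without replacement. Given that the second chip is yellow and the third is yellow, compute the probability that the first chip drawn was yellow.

3/7

P(first=yellow and the second chip is yellow and the third is yellow) = (11/23)·(10/22)·(9/21) = 15/161.
P(E) = Σ over first color = 15/161 + 5/161 + 15/161 = 5/23.
By Bayes, P(first=yellow | E) = 15/161 / 5/23 = 3/7 ≈ 0.4286.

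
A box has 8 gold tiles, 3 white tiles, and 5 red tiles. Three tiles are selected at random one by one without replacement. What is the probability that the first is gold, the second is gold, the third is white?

Multiply the conditional probability of each draw in order, without replacement, so each draw removes one from its color and from the total.
P = (8/16) · (7/15) · (3/14) = 1/20 ≈ 0.0500.

1/20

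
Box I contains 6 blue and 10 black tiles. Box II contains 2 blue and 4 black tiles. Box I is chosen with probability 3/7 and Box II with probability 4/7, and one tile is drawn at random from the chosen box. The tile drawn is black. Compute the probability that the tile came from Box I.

P(black | Box I) = 5/8; P(black | Box II) = 2/3.
P(black) = 3/7·5/8 + 4/7·2/3 = 109/168.
By Bayes' rule, P(Box I | black) = 15/56 / 109/168 = 45/109 ≈ 0.4128.

45/109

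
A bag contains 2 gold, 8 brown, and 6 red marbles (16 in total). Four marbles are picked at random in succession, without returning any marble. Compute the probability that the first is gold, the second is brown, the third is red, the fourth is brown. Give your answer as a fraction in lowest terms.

1/65

Multiply the conditional probability of each draw in order, without replacement, so each draw removes one from its color and from the total.
P = (2/16) · (8/15) · (6/14) · (7/13) = 1/65 ≈ 0.0154.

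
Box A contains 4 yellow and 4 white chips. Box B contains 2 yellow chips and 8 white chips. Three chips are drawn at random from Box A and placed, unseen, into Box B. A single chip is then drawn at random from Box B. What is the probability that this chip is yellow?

Condition on how many of the transferred chips are yellow (from Box A: 4 yellow of 8; then Box B has 13 total).
  0 yellow: C(4,0)C(4,3)/C(8,3) = 1/14; then P = 2/13
  1 yellow: C(4,1)C(4,2)/C(8,3) = 3/7; then P = 3/13
  2 yellow: C(4,2)C(4,1)/C(8,3) = 3/7; then P = 4/13
  3 yellow: C(4,3)C(4,0)/C(8,3) = 1/14; then P = 5/13
P(yellow from Box B) = 7/26 ≈ 0.2692.

7/26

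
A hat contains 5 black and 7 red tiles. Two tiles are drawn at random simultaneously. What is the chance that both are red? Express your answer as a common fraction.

7/22

Unordered draws without replacement: count favorable combinations over C(12,2).
Favorable = C(5,0) · C(7,2) = 21; total = C(12,2) = 66.
P = 21/66 = 7/22 ≈ 0.3182.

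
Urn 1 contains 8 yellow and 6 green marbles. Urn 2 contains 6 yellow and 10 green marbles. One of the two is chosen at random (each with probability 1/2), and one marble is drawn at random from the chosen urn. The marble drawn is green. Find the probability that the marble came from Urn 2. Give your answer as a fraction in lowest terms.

35/59

P(green | Urn 1) = 3/7; P(green | Urn 2) = 5/8.
P(green) = 1/2·3/7 + 1/2·5/8 = 59/112.
By Bayes' rule, P(Urn 2 | green) = 5/16 / 59/112 = 35/59 ≈ 0.5932.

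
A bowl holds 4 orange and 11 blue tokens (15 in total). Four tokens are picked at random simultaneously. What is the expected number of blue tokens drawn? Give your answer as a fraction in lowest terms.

44/15

By linearity of expectation, E[X] = Σ P(draw i is blue); by symmetry each draw (even without replacement) has P(blue) = 11/15.
E[X] = 4 · 11/15 = 44/15 ≈ 2.9333.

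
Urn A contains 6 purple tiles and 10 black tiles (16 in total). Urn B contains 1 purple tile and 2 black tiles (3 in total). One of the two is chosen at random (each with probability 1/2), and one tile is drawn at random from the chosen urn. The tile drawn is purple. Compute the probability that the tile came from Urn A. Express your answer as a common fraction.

9/17

P(purple | Urn A) = 3/8; P(purple | Urn B) = 1/3.
P(purple) = 1/2·3/8 + 1/2·1/3 = 17/48.
By Bayes' rule, P(Urn A | purple) = 3/16 / 17/48 = 9/17 ≈ 0.5294.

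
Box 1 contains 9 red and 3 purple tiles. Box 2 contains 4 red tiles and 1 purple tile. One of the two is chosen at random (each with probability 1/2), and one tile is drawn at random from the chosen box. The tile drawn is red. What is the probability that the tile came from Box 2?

P(red | Box 1) = 3/4; P(red | Box 2) = 4/5.
P(red) = 1/2·3/4 + 1/2·4/5 = 31/40.
By Bayes' rule, P(Box 2 | red) = 2/5 / 31/40 = 16/31 ≈ 0.5161.

16/31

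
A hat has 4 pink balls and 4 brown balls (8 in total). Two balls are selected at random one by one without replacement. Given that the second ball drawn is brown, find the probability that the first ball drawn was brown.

3/7

P(first=brown and the second ball drawn is brown) = (4/8)·(3/7) = 3/14.
P(the second ball drawn is brown) = Σ over first color = 2/7 + 3/14 = 1/2.
By Bayes, P(first=brown | the second ball drawn is brown) = 3/14 / 1/2 = 3/7 ≈ 0.4286.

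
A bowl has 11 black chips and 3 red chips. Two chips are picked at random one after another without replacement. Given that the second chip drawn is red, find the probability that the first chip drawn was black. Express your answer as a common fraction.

P(first=black and the second chip drawn is red) = (11/14)·(3/13) = 33/182.
P(the second chip drawn is red) = Σ over first color = 33/182 + 3/91 = 3/14.
By Bayes, P(first=black | the second chip drawn is red) = 33/182 / 3/14 = 11/13 ≈ 0.8462.

11/13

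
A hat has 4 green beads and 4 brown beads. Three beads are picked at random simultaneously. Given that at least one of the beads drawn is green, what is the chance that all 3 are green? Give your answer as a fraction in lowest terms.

1/13

P(all 3 green) = C(4,3)/C(8,3) = 1/14; P(at least one green) = 1 − C(4,3)/C(8,3) = 13/14.
Since 'all 3 green' ⊆ 'at least one green', P(all 3 | at least one) = 1/14 / 13/14 = 1/13 ≈ 0.0769.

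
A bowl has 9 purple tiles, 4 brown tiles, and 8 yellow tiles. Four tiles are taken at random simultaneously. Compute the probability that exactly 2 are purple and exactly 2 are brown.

Unordered draws without replacement: count favorable combinations over C(21,4).
Favorable = C(9,2) · C(4,2) · C(8,0) = 216; total = C(21,4) = 5985.
P = 216/5985 = 24/665 ≈ 0.0361.

24/665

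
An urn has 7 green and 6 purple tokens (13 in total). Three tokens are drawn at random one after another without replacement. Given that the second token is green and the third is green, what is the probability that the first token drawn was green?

P(first=green and the second token is green and the third is green) = (7/13)·(6/12)·(5/11) = 35/286.
P(E) = Σ over first color = 35/286 + 21/143 = 7/26.
By Bayes, P(first=green | E) = 35/286 / 7/26 = 5/11 ≈ 0.4545.

5/11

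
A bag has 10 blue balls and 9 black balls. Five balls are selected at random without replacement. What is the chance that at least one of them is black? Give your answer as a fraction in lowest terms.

316/323

Use the complement: P(at least one black) = 1 − P(no black).
P(none) = C(10,5)/C(19,5) = 252/11628.
So P = 1 − 252/11628 = 316/323 ≈ 0.9783.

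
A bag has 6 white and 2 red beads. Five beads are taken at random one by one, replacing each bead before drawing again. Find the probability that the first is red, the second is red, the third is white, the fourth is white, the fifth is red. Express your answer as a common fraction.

9/1024

Multiply the conditional probability of each draw in order, with replacement (the composition resets each draw).
P = (2/8) · (2/8) · (6/8) · (6/8) · (2/8) = 9/1024 ≈ 0.0088.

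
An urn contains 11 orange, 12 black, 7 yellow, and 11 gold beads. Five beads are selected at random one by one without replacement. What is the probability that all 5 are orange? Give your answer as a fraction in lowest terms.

Unordered draws without replacement: count favorable combinations over C(41,5).
Favorable = C(11,5) · C(12,0) · C(7,0) · C(11,0) = 462; total = C(41,5) = 749398.
P = 462/749398 = 231/374699 ≈ 0.0006.

231/374699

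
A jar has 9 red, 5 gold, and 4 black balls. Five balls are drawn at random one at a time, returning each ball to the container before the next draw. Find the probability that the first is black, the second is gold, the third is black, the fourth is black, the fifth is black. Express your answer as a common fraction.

Multiply the conditional probability of each draw in order, with replacement (the composition resets each draw).
P = (4/18) · (5/18) · (4/18) · (4/18) · (4/18) = 40/59049 ≈ 0.0007.

40/59049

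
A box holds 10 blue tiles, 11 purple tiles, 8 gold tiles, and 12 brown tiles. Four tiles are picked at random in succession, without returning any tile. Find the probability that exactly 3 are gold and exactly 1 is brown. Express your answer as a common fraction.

336/50635

Unordered draws without replacement: count favorable combinations over C(41,4).
Favorable = C(10,0) · C(11,0) · C(8,3) · C(12,1) = 672; total = C(41,4) = 101270.
P = 672/101270 = 336/50635 ≈ 0.0066.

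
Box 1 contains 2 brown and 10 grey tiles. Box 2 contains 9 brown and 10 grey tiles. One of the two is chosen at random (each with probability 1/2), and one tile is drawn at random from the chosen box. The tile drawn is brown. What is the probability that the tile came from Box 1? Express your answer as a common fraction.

19/73

P(brown | Box 1) = 1/6; P(brown | Box 2) = 9/19.
P(brown) = 1/2·1/6 + 1/2·9/19 = 73/228.
By Bayes' rule, P(Box 1 | brown) = 1/12 / 73/228 = 19/73 ≈ 0.2603.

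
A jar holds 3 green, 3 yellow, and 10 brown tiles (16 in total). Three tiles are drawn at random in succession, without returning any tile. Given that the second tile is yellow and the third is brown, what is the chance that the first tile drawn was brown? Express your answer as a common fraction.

P(first=brown and the second tile is yellow and the third is brown) = (10/16)·(3/15)·(9/14) = 9/112.
P(E) = Σ over first color = 3/112 + 1/56 + 9/112 = 1/8.
By Bayes, P(first=brown | E) = 9/112 / 1/8 = 9/14 ≈ 0.6429.

9/14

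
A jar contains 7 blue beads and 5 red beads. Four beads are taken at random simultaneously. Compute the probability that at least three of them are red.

5/33

Sum the hypergeometric tail for j = 3,…,4 red beads.
Favorable = C(5,3)·C(7,1) + C(5,4)·C(7,0) = 75; total = C(12,4) = 495.
P = 75/495 = 5/33 ≈ 0.1515.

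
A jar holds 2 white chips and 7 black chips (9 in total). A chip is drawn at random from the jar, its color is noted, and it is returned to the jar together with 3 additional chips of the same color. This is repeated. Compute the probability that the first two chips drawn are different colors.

Either black then white, or white then black; after the first draw the total is 12.
P = (7/9)·(2/12) + (2/9)·(7/12) = 7/27 ≈ 0.2593.

7/27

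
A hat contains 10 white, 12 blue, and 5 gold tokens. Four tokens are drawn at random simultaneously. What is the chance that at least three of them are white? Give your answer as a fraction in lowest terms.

5/39

Sum the hypergeometric tail for j = 3,…,4 white tokens.
Favorable = C(10,3)·C(17,1) + C(10,4)·C(17,0) = 2250; total = C(27,4) = 17550.
P = 2250/17550 = 5/39 ≈ 0.1282.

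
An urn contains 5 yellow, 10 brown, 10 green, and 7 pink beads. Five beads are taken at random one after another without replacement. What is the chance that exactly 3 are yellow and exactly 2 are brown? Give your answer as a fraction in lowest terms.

Unordered draws without replacement: count favorable combinations over C(32,5).
Favorable = C(5,3) · C(10,2) · C(10,0) · C(7,0) = 450; total = C(32,5) = 201376.
P = 450/201376 = 225/100688 ≈ 0.0022.

225/100688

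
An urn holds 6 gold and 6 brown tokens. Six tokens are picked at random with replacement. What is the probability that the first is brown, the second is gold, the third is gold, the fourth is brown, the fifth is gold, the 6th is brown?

1/64

Multiply the conditional probability of each draw in order, with replacement (the composition resets each draw).
P = (6/12) · (6/12) · (6/12) · (6/12) · (6/12) · (6/12) = 1/64 ≈ 0.0156.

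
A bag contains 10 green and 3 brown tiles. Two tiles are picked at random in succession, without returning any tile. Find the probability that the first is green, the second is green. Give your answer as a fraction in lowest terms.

15/26

Multiply the conditional probability of each draw in order, without replacement, so each draw removes one from its color and from the total.
P = (10/13) · (9/12) = 15/26 ≈ 0.5769.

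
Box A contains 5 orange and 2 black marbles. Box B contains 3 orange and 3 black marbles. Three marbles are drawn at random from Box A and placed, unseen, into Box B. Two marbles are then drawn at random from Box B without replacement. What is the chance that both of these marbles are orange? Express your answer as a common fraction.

Condition on how many of the transferred marbles are orange (from Box A: 5 orange of 7; then Box B has 9 total).
  1 orange: C(5,1)C(2,2)/C(7,3) = 1/7; then P = C(4,2)/C(9,2) = 1/6
  2 orange: C(5,2)C(2,1)/C(7,3) = 4/7; then P = C(5,2)/C(9,2) = 5/18
  3 orange: C(5,3)C(2,0)/C(7,3) = 2/7; then P = C(6,2)/C(9,2) = 5/12
P(both orange) = 19/63 ≈ 0.3016.

19/63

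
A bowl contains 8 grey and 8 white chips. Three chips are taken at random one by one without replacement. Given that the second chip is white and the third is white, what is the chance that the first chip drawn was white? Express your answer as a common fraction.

3/7

P(first=white and the second chip is white and the third is white) = (8/16)·(7/15)·(6/14) = 1/10.
P(E) = Σ over first color = 2/15 + 1/10 = 7/30.
By Bayes, P(first=white | E) = 1/10 / 7/30 = 3/7 ≈ 0.4286.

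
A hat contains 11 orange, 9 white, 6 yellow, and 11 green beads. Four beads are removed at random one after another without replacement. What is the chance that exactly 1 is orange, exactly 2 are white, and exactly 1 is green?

1452/22015

Unordered draws without replacement: count favorable combinations over C(37,4).
Favorable = C(11,1) · C(9,2) · C(6,0) · C(11,1) = 4356; total = C(37,4) = 66045.
P = 4356/66045 = 1452/22015 ≈ 0.0660.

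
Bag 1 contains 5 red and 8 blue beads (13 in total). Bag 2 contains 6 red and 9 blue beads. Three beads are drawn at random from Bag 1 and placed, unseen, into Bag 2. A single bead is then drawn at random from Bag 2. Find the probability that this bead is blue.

47/78

Condition on how many of the transferred beads are blue (from Bag 1: 8 blue of 13; then Bag 2 has 18 total).
  0 blue: C(8,0)C(5,3)/C(13,3) = 5/143; then P = 9/18
  1 blue: C(8,1)C(5,2)/C(13,3) = 40/143; then P = 10/18
  2 blue: C(8,2)C(5,1)/C(13,3) = 70/143; then P = 11/18
  3 blue: C(8,3)C(5,0)/C(13,3) = 28/143; then P = 12/18
P(blue from Bag 2) = 47/78 ≈ 0.6026.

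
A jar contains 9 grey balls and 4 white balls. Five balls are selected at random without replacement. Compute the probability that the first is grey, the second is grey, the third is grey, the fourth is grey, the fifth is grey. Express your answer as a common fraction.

Multiply the conditional probability of each draw in order, without replacement, so each draw removes one from its color and from the total.
P = (9/13) · (8/12) · (7/11) · (6/10) · (5/9) = 14/143 ≈ 0.0979.

14/143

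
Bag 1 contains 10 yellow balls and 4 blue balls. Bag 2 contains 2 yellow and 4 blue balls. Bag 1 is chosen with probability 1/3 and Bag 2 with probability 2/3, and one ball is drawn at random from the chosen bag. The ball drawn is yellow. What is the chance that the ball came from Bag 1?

P(yellow | Bag 1) = 5/7; P(yellow | Bag 2) = 1/3.
P(yellow) = 1/3·5/7 + 2/3·1/3 = 29/63.
By Bayes' rule, P(Bag 1 | yellow) = 5/21 / 29/63 = 15/29 ≈ 0.5172.

15/29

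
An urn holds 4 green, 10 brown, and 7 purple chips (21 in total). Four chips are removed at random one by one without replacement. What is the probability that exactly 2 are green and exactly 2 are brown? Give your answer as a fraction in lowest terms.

Unordered draws without replacement: count favorable combinations over C(21,4).
Favorable = C(4,2) · C(10,2) · C(7,0) = 270; total = C(21,4) = 5985.
P = 270/5985 = 6/133 ≈ 0.0451.

6/133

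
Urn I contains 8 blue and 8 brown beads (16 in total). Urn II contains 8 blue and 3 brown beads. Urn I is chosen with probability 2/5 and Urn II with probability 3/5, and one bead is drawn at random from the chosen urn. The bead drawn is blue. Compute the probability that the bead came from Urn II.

24/35

P(blue | Urn I) = 1/2; P(blue | Urn II) = 8/11.
P(blue) = 2/5·1/2 + 3/5·8/11 = 7/11.
By Bayes' rule, P(Urn II | blue) = 24/55 / 7/11 = 24/35 ≈ 0.6857.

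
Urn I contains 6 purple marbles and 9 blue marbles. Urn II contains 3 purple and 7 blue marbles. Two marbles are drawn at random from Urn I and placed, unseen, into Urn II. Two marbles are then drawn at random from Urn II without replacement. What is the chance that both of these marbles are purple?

Condition on how many of the transferred marbles are purple (from Urn I: 6 purple of 15; then Urn II has 12 total).
  0 purple: C(6,0)C(9,2)/C(15,2) = 12/35; then P = C(3,2)/C(12,2) = 1/22
  1 purple: C(6,1)C(9,1)/C(15,2) = 18/35; then P = C(4,2)/C(12,2) = 1/11
  2 purple: C(6,2)C(9,0)/C(15,2) = 1/7; then P = C(5,2)/C(12,2) = 5/33
P(both purple) = 97/1155 ≈ 0.0840.

97/1155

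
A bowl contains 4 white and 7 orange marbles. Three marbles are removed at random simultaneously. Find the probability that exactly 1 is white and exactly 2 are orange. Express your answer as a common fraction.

28/55

Unordered draws without replacement: count favorable combinations over C(11,3).
Favorable = C(4,1) · C(7,2) = 84; total = C(11,3) = 165.
P = 84/165 = 28/55 ≈ 0.5091.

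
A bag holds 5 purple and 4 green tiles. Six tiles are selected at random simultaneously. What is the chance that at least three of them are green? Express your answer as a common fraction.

25/42

Sum the hypergeometric tail for j = 3,…,4 green tiles.
Favorable = C(4,3)·C(5,3) + C(4,4)·C(5,2) = 50; total = C(9,6) = 84.
P = 50/84 = 25/42 ≈ 0.5952.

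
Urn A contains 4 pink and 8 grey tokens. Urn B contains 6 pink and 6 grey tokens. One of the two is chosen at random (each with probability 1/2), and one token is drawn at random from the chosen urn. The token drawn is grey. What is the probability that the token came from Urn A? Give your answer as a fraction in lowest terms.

4/7

P(grey | Urn A) = 2/3; P(grey | Urn B) = 1/2.
P(grey) = 1/2·2/3 + 1/2·1/2 = 7/12.
By Bayes' rule, P(Urn A | grey) = 1/3 / 7/12 = 4/7 ≈ 0.5714.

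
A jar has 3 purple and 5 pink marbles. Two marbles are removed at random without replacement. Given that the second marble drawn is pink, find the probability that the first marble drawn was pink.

P(first=pink and the second marble drawn is pink) = (5/8)·(4/7) = 5/14.
P(the second marble drawn is pink) = Σ over first color = 15/56 + 5/14 = 5/8.
By Bayes, P(first=pink | the second marble drawn is pink) = 5/14 / 5/8 = 4/7 ≈ 0.5714.

4/7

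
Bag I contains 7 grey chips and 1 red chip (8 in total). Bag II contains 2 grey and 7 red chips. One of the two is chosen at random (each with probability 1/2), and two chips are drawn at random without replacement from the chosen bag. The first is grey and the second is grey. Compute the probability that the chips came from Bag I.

27/28

P(E | Bag I) = 3/4; P(E | Bag II) = 1/36.
P(E) = 1/2·3/4 + 1/2·1/36 = 7/18.
By Bayes' rule, P(Bag I | E) = 3/8 / 7/18 = 27/28 ≈ 0.9643.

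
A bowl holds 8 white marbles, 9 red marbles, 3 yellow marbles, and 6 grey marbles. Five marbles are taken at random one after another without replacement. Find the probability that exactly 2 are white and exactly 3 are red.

Unordered draws without replacement: count favorable combinations over C(26,5).
Favorable = C(8,2) · C(9,3) · C(3,0) · C(6,0) = 2352; total = C(26,5) = 65780.
P = 2352/65780 = 588/16445 ≈ 0.0358.

588/16445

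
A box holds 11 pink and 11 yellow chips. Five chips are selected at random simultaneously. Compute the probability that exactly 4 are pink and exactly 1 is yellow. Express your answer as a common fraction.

Unordered draws without replacement: count favorable combinations over C(22,5).
Favorable = C(11,4) · C(11,1) = 3630; total = C(22,5) = 26334.
P = 3630/26334 = 55/399 ≈ 0.1378.

55/399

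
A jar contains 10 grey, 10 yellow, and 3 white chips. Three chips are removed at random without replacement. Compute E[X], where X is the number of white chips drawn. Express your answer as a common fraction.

9/23

By linearity of expectation, E[X] = Σ P(draw i is white); by symmetry each draw (even without replacement) has P(white) = 3/23.
E[X] = 3 · 3/23 = 9/23 ≈ 0.3913.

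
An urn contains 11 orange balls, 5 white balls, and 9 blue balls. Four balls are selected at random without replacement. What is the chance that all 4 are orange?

Unordered draws without replacement: count favorable combinations over C(25,4).
Favorable = C(11,4) · C(5,0) · C(9,0) = 330; total = C(25,4) = 12650.
P = 330/12650 = 3/115 ≈ 0.0261.

3/115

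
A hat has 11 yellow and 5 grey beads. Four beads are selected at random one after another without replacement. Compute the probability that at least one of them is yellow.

363/364

Use the complement: P(at least one yellow) = 1 − P(no yellow).
P(none) = C(5,4)/C(16,4) = 5/1820.
So P = 1 − 5/1820 = 363/364 ≈ 0.9973.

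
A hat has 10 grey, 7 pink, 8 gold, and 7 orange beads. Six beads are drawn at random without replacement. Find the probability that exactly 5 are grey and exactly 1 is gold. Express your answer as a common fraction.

Unordered draws without replacement: count favorable combinations over C(32,6).
Favorable = C(10,5) · C(7,0) · C(8,1) · C(7,0) = 2016; total = C(32,6) = 906192.
P = 2016/906192 = 2/899 ≈ 0.0022.

2/899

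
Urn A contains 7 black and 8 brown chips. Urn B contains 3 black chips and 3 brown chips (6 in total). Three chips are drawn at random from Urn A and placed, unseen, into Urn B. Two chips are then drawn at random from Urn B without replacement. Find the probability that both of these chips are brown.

43/180

Condition on how many of the transferred chips are brown (from Urn A: 8 brown of 15; then Urn B has 9 total).
  0 brown: C(8,0)C(7,3)/C(15,3) = 1/13; then P = C(3,2)/C(9,2) = 1/12
  1 brown: C(8,1)C(7,2)/C(15,3) = 24/65; then P = C(4,2)/C(9,2) = 1/6
  2 brown: C(8,2)C(7,1)/C(15,3) = 28/65; then P = C(5,2)/C(9,2) = 5/18
  3 brown: C(8,3)C(7,0)/C(15,3) = 8/65; then P = C(6,2)/C(9,2) = 5/12
P(both brown) = 43/180 ≈ 0.2389.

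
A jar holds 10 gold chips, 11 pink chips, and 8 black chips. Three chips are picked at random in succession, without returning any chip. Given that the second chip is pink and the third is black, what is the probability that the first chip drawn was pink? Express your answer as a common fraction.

10/27

P(first=pink and the second chip is pink and the third is black) = (11/29)·(10/28)·(8/27) = 220/5481.
P(E) = Σ over first color = 220/5481 + 220/5481 + 22/783 = 22/203.
By Bayes, P(first=pink | E) = 220/5481 / 22/203 = 10/27 ≈ 0.3704.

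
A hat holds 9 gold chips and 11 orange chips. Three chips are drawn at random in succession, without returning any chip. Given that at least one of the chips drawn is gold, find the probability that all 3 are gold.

P(all 3 gold) = C(9,3)/C(20,3) = 7/95; P(at least one gold) = 1 − C(11,3)/C(20,3) = 65/76.
Since 'all 3 gold' ⊆ 'at least one gold', P(all 3 | at least one) = 7/95 / 65/76 = 28/325 ≈ 0.0862.

28/325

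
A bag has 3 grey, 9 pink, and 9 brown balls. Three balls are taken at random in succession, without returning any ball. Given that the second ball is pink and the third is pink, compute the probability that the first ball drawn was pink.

P(first=pink and the second ball is pink and the third is pink) = (9/21)·(8/20)·(7/19) = 6/95.
P(E) = Σ over first color = 18/665 + 6/95 + 54/665 = 6/35.
By Bayes, P(first=pink | E) = 6/95 / 6/35 = 7/19 ≈ 0.3684.

7/19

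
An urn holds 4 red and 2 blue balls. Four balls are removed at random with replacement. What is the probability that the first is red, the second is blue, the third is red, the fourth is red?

Multiply the conditional probability of each draw in order, with replacement (the composition resets each draw).
P = (4/6) · (2/6) · (4/6) · (4/6) = 8/81 ≈ 0.0988.

8/81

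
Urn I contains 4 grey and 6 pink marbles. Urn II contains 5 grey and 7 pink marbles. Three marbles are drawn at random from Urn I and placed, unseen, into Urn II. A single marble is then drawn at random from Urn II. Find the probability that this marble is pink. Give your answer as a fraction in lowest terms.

Condition on how many of the transferred marbles are pink (from Urn I: 6 pink of 10; then Urn II has 15 total).
  0 pink: C(6,0)C(4,3)/C(10,3) = 1/30; then P = 7/15
  1 pink: C(6,1)C(4,2)/C(10,3) = 3/10; then P = 8/15
  2 pink: C(6,2)C(4,1)/C(10,3) = 1/2; then P = 9/15
  3 pink: C(6,3)C(4,0)/C(10,3) = 1/6; then P = 10/15
P(pink from Urn II) = 44/75 ≈ 0.5867.

44/75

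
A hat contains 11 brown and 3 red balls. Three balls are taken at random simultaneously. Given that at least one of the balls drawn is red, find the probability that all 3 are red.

P(all 3 red) = C(3,3)/C(14,3) = 1/364; P(at least one red) = 1 − C(11,3)/C(14,3) = 199/364.
Since 'all 3 red' ⊆ 'at least one red', P(all 3 | at least one) = 1/364 / 199/364 = 1/199 ≈ 0.0050.

1/199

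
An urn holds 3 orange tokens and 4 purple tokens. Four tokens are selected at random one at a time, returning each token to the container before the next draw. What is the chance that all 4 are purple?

Multiply the conditional probability of each draw in order, with replacement (the composition resets each draw).
P = (4/7) · (4/7) · (4/7) · (4/7) = 256/2401 ≈ 0.1066.

256/2401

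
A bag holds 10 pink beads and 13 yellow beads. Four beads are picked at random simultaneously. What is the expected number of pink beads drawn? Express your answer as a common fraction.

40/23

By linearity of expectation, E[X] = Σ P(draw i is pink); by symmetry each draw (even without replacement) has P(pink) = 10/23.
E[X] = 4 · 10/23 = 40/23 ≈ 1.7391.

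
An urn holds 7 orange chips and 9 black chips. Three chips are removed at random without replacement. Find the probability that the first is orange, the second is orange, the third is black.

9/80

Multiply the conditional probability of each draw in order, without replacement, so each draw removes one from its color and from the total.
P = (7/16) · (6/15) · (9/14) = 9/80 ≈ 0.1125.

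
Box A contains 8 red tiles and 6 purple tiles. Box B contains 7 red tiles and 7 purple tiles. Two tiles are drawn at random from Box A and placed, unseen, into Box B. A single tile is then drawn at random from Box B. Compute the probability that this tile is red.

Condition on how many of the transferred tiles are red (from Box A: 8 red of 14; then Box B has 16 total).
  0 red: C(8,0)C(6,2)/C(14,2) = 15/91; then P = 7/16
  1 red: C(8,1)C(6,1)/C(14,2) = 48/91; then P = 8/16
  2 red: C(8,2)C(6,0)/C(14,2) = 4/13; then P = 9/16
P(red from Box B) = 57/112 ≈ 0.5089.

57/112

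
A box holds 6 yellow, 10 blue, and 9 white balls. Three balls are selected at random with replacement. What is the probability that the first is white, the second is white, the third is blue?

Multiply the conditional probability of each draw in order, with replacement (the composition resets each draw).
P = (9/25) · (9/25) · (10/25) = 162/3125 ≈ 0.0518.

162/3125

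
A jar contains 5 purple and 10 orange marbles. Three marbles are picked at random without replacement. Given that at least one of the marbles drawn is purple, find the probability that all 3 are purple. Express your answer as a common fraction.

2/67

P(all 3 purple) = C(5,3)/C(15,3) = 2/91; P(at least one purple) = 1 − C(10,3)/C(15,3) = 67/91.
Since 'all 3 purple' ⊆ 'at least one purple', P(all 3 | at least one) = 2/91 / 67/91 = 2/67 ≈ 0.0299.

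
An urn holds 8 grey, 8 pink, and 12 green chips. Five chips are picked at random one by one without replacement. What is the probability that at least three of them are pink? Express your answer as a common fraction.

8/65

Sum the hypergeometric tail for j = 3,…,5 pink chips.
Favorable = C(8,3)·C(20,2) + C(8,4)·C(20,1) + C(8,5)·C(20,0) = 12096; total = C(28,5) = 98280.
P = 12096/98280 = 8/65 ≈ 0.1231.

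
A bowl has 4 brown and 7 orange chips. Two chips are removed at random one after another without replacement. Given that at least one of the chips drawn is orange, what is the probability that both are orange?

P(both orange) = C(7,2)/C(11,2) = 21/55; P(at least one orange) = 1 − C(4,2)/C(11,2) = 49/55.
Since 'both orange' ⊆ 'at least one orange', P(both | at least one) = 21/55 / 49/55 = 3/7 ≈ 0.4286.

3/7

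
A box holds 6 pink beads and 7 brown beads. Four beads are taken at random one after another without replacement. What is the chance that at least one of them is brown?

140/143

Use the complement: P(at least one brown) = 1 − P(no brown).
P(none) = C(6,4)/C(13,4) = 15/715.
So P = 1 − 15/715 = 140/143 ≈ 0.9790.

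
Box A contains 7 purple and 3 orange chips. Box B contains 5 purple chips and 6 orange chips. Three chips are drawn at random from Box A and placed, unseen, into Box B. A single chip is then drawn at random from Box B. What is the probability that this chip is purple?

Condition on how many of the transferred chips are purple (from Box A: 7 purple of 10; then Box B has 14 total).
  0 purple: C(7,0)C(3,3)/C(10,3) = 1/120; then P = 5/14
  1 purple: C(7,1)C(3,2)/C(10,3) = 7/40; then P = 6/14
  2 purple: C(7,2)C(3,1)/C(10,3) = 21/40; then P = 7/14
  3 purple: C(7,3)C(3,0)/C(10,3) = 7/24; then P = 8/14
P(purple from Box B) = 71/140 ≈ 0.5071.

71/140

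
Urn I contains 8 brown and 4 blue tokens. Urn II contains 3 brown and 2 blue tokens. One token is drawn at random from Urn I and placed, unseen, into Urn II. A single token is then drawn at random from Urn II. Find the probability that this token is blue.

Condition on how many of the transferred tokens are blue (from Urn I: 4 blue of 12; then Urn II has 6 total).
  0 blue: C(4,0)C(8,1)/C(12,1) = 2/3; then P = 2/6
  1 blue: C(4,1)C(8,0)/C(12,1) = 1/3; then P = 3/6
P(blue from Urn II) = 7/18 ≈ 0.3889.

7/18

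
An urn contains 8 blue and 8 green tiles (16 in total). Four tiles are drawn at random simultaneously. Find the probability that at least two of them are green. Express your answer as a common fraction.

Sum the hypergeometric tail for j = 2,…,4 green tiles.
Favorable = C(8,2)·C(8,2) + C(8,3)·C(8,1) + C(8,4)·C(8,0) = 1302; total = C(16,4) = 1820.
P = 1302/1820 = 93/130 ≈ 0.7154.

93/130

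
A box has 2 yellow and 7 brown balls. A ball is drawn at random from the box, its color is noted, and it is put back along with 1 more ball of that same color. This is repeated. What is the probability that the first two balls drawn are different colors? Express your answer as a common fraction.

Either yellow then brown, or brown then yellow; after the first draw the total is 10.
P = (2/9)·(7/10) + (7/9)·(2/10) = 14/45 ≈ 0.3111.

14/45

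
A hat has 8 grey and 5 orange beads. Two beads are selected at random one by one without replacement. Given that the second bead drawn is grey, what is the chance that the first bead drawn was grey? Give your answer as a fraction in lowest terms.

P(first=grey and the second bead drawn is grey) = (8/13)·(7/12) = 14/39.
P(the second bead drawn is grey) = Σ over first color = 14/39 + 10/39 = 8/13.
By Bayes, P(first=grey | the second bead drawn is grey) = 14/39 / 8/13 = 7/12 ≈ 0.5833.

7/12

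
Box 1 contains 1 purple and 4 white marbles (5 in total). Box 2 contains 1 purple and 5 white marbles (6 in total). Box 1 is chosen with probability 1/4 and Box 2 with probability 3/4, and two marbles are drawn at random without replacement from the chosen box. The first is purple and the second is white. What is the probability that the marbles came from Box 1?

2/7

P(E | Box 1) = 1/5; P(E | Box 2) = 1/6.
P(E) = 1/4·1/5 + 3/4·1/6 = 7/40.
By Bayes' rule, P(Box 1 | E) = 1/20 / 7/40 = 2/7 ≈ 0.2857.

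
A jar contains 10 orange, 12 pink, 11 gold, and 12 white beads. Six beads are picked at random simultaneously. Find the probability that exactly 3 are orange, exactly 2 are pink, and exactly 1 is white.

144/12341

Unordered draws without replacement: count favorable combinations over C(45,6).
Favorable = C(10,3) · C(12,2) · C(11,0) · C(12,1) = 95040; total = C(45,6) = 8145060.
P = 95040/8145060 = 144/12341 ≈ 0.0117.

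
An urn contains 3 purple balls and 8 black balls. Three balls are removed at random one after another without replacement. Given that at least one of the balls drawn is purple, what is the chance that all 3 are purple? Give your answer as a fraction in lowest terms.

P(all 3 purple) = C(3,3)/C(11,3) = 1/165; P(at least one purple) = 1 − C(8,3)/C(11,3) = 109/165.
Since 'all 3 purple' ⊆ 'at least one purple', P(all 3 | at least one) = 1/165 / 109/165 = 1/109 ≈ 0.0092.

1/109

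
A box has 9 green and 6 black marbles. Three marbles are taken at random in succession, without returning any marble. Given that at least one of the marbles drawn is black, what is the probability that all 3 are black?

P(all 3 black) = C(6,3)/C(15,3) = 4/91; P(at least one black) = 1 − C(9,3)/C(15,3) = 53/65.
Since 'all 3 black' ⊆ 'at least one black', P(all 3 | at least one) = 4/91 / 53/65 = 20/371 ≈ 0.0539.

20/371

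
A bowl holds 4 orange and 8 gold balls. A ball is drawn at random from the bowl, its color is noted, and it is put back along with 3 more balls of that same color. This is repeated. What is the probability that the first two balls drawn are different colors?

Either orange then gold, or gold then orange; after the first draw the total is 15.
P = (4/12)·(8/15) + (8/12)·(4/15) = 16/45 ≈ 0.3556.

16/45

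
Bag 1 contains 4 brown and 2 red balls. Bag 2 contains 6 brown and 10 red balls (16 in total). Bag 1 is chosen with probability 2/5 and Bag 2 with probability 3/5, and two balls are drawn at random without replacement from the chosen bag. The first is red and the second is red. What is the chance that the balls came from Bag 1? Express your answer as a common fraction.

16/151

P(E | Bag 1) = 1/15; P(E | Bag 2) = 3/8.
P(E) = 2/5·1/15 + 3/5·3/8 = 151/600.
By Bayes' rule, P(Bag 1 | E) = 2/75 / 151/600 = 16/151 ≈ 0.1060.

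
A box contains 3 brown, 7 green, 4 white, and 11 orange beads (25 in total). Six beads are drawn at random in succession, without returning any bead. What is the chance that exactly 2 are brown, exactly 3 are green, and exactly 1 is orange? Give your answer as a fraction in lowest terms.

3/460

Unordered draws without replacement: count favorable combinations over C(25,6).
Favorable = C(3,2) · C(7,3) · C(4,0) · C(11,1) = 1155; total = C(25,6) = 177100.
P = 1155/177100 = 3/460 ≈ 0.0065.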